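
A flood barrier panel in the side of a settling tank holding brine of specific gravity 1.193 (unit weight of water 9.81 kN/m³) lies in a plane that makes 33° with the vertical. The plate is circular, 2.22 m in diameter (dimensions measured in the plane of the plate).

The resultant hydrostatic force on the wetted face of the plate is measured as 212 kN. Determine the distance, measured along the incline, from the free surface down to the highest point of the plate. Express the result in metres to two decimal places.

y_top ≈ 4.47 m

γ = 1.193 × 9.81 = 11.70333 kN/m³.
A = π(1.11)² = 3.87076 m².
From F = γ·h_c·A, the centroid depth is h_c = 212/(11.70333 × 3.87076) = 4.67983 m.
The plate makes 33° with the vertical, i.e. θ = 90° − 33° = 57° to the horizontal. Measuring y along the incline from the free-surface line, vertical depth h = y·sinθ with sinθ = 0.838671.
Along the incline, y_c = h_c/sinθ = 4.67983/0.838671 = 5.58005 m.
The centroid is at the centre, 1.11 m below the top of the plate, so the highest point sits at y_top = 5.58005 − 1.11 = 4.47005 m along the incline.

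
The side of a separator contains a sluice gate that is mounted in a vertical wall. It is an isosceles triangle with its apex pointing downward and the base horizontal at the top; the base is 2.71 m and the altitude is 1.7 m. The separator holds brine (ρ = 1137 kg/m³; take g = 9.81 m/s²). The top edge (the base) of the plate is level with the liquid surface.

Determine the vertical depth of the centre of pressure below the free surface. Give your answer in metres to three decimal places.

γ = ρg = 1137 × 9.81 / 1000 = 11.15397 kN/m³.
With the apex down, the centroid sits h/3 = 1.7/3 = 0.566667 m below the base (the top edge), so the centroid depth is h_c = 0.566667 m.
A = ½ × 2.71 × 1.7 = 2.3035 m².
Resultant F = γ·h_c·A = 11.15397 × 0.566667 × 2.3035 = 14.5595 kN.
I_c = b·h³/36 = 2.71 × 1.7³/36 = 0.36984 m⁴.
Centre of pressure: y_p = y_c + I_c/(y_c·A) = 0.566667 + 0.36984/(0.566667 × 2.3035) = 0.566667 + 0.283333 = 0.85 m along the plane.

h_p = 0.850 m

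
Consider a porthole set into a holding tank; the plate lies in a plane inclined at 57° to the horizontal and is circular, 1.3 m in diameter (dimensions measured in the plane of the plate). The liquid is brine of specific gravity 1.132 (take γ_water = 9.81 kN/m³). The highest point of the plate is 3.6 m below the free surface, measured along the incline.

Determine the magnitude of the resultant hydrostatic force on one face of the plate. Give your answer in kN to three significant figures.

γ = 1.132 × 9.81 = 11.10492 kN/m³.
Let θ = 57° be the plate's angle to the horizontal; measure y along the incline from where the plane meets the free surface. Vertical depth h = y·sinθ with sinθ = 0.838671.
The centroid is at the centre, 0.65 m below the top of the plate, so y_c = 3.6 + 0.65 = 4.25 m and h_c = 4.25 × 0.838671 = 3.56435 m.
A = π(0.65)² = 1.32732 m².
Resultant F = γ·h_c·A = 11.10492 × 3.56435 × 1.32732 = 52.5377 kN.

F ≈ 52.5 kN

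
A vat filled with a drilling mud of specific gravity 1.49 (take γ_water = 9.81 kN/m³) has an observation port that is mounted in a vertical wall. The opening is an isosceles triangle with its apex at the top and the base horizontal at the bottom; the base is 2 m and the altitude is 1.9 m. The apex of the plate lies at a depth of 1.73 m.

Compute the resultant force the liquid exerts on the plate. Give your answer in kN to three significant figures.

F ≈ 83.2 kN

γ = 1.49 × 9.81 = 14.6169 kN/m³.
With the apex up, the centroid sits 2h/3 = 2 × 1.9/3 = 1.26667 m below the apex, so the centroid depth is h_c = 1.73 + 1.26667 = 2.99667 m.
A = ½ × 2 × 1.9 = 1.9 m².
Resultant F = γ·h_c·A = 14.6169 × 2.99667 × 1.9 = 83.2238 kN.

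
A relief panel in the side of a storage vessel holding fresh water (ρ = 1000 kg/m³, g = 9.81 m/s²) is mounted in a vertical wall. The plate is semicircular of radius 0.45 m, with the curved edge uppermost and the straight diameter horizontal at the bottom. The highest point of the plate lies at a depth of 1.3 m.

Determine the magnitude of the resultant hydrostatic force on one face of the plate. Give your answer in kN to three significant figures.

γ = ρg = 1000 × 9.81 = 9810 N/m³ = 9.81 kN/m³.
The centroid lies 4r/(3π) = 0.190986 m above the diameter, so r − 4r/(3π) = 0.45 − 0.190986 = 0.259014 m below the topmost point, so the centroid depth is h_c = 1.3 + 0.259014 = 1.55901 m.
A = πr²/2 = π × 0.45²/2 = 0.318086 m².
Resultant F = γ·h_c·A = 9.81 × 1.55901 × 0.318086 = 4.86477 kN.

F ≈ 4.86 kN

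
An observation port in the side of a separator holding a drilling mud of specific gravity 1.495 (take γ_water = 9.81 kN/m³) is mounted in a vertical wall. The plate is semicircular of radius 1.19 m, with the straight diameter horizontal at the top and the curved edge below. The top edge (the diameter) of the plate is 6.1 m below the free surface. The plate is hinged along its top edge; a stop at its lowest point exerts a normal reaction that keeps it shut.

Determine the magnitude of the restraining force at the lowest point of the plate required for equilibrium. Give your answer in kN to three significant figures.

γ = 1.495 × 9.81 = 14.66595 kN/m³.
The centroid of a semicircle lies 4r/(3π) = 0.505052 m from the diameter, here below the top edge, so the centroid depth is h_c = 6.1 + 0.505052 = 6.60505 m.
A = πr²/2 = π × 1.19²/2 = 2.2244 m².
Resultant F = γ·h_c·A = 14.66595 × 6.60505 × 2.2244 = 215.476 kN.
I_c = (π/8 − 8/(9π))·r⁴ = 0.109757 × 1.19⁴ = 0.2201 m⁴.
Centre of pressure: y_p = y_c + I_c/(y_c·A) = 6.60505 + 0.2201/(6.60505 × 2.2244) = 6.60505 + 0.0149807 = 6.62003 m along the plane.
The resultant acts 0.505052 + 0.0149807 = 0.520033 m (along the plate) below the hinge at the top edge, so the moment about the hinge is M = F × 0.520033 = 215.476 × 0.520033 = 112.055 kN·m.
A normal force at the bottom, 1.19 m from the hinge, must supply this moment: P = 112.055/1.19 = 94.1639 kN.

P ≈ 94.2 kN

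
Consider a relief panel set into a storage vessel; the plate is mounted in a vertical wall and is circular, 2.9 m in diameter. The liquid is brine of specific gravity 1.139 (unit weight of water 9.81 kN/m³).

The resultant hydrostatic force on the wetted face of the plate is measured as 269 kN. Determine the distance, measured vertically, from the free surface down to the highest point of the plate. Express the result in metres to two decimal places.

γ = 1.139 × 9.81 = 11.17359 kN/m³.
A = π(1.45)² = 6.6052 m².
From F = γ·h_c·A, the centroid depth is h_c = 269/(11.17359 × 6.6052) = 3.6448 m.
The centroid is at the centre, 1.45 m below the top of the plate, so the highest point sits at h_top = 3.6448 − 1.45 = 2.1948 m below the surface.

d_top ≈ 2.19 m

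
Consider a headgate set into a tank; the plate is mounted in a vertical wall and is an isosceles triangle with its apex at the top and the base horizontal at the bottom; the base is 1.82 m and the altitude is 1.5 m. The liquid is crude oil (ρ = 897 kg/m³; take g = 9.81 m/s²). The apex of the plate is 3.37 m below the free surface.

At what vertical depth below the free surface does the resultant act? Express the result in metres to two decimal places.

h_p = 4.40 m

γ = ρg = 897 × 9.81 / 1000 = 8.79957 kN/m³.
With the apex up, the centroid sits 2h/3 = 2 × 1.5/3 = 1 m below the apex, so the centroid depth is h_c = 3.37 + 1 = 4.37 m.
A = ½ × 1.82 × 1.5 = 1.365 m².
Resultant F = γ·h_c·A = 8.79957 × 4.37 × 1.365 = 52.4899 kN.
I_c = b·h³/36 = 1.82 × 1.5³/36 = 0.170625 m⁴.
Centre of pressure: y_p = y_c + I_c/(y_c·A) = 4.37 + 0.170625/(4.37 × 1.365) = 4.37 + 0.0286041 = 4.3986 m along the plane.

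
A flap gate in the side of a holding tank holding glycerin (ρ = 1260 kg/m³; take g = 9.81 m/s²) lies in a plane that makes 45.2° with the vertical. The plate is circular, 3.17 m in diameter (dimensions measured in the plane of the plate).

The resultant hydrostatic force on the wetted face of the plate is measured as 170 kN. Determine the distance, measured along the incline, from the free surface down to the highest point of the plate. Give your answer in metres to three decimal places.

y_top ≈ 0.888 m

γ = ρg = 1260 × 9.81 / 1000 = 12.3606 kN/m³.
A = π(1.585)² = 7.89239 m².
From F = γ·h_c·A, the centroid depth is h_c = 170/(12.3606 × 7.89239) = 1.74261 m.
The plate makes 45.2° with the vertical, i.e. θ = 90° − 45.2° = 44.8° to the horizontal. Measuring y along the incline from the free-surface line, vertical depth h = y·sinθ with sinθ = 0.704634.
Along the incline, y_c = h_c/sinθ = 1.74261/0.704634 = 2.47307 m.
The centroid is at the centre, 1.585 m below the top of the plate, so the highest point sits at y_top = 2.47307 − 1.585 = 0.88807 m along the incline.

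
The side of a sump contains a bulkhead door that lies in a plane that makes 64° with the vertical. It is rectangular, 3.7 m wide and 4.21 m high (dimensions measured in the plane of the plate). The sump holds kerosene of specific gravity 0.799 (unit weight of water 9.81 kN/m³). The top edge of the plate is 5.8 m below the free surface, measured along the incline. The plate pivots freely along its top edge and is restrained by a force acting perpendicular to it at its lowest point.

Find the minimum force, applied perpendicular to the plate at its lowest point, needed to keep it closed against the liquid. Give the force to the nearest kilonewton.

γ = 0.799 × 9.81 = 7.83819 kN/m³.
The plate makes 64° with the vertical, i.e. θ = 90° − 64° = 26° to the horizontal. Measuring y along the incline from the free-surface line, vertical depth h = y·sinθ with sinθ = 0.438371.
The centroid lies 4.21/2 = 2.105 m below the top edge, so y_c = 5.8 + 2.105 = 7.905 m and h_c = 7.905 × 0.438371 = 3.46532 m.
A = 3.7 × 4.21 = 15.577 m².
Resultant F = γ·h_c·A = 7.83819 × 3.46532 × 15.577 = 423.1 kN.
I_c = b·h³/12 = 3.7 × 4.21³/12 = 23.0074 m⁴.
Centre of pressure: y_p = y_c + I_c/(y_c·A) = 7.905 + 23.0074/(7.905 × 15.577) = 7.905 + 0.186845 = 8.09185 m along the plane.
The resultant acts 2.105 + 0.186845 = 2.29184 m (along the plate) below the hinge at the top edge, so the moment about the hinge is M = F × 2.29184 = 423.1 × 2.29184 = 969.678 kN·m.
A normal force at the bottom, 4.21 m from the hinge, must supply this moment: P = 969.678/4.21 = 230.327 kN.

P ≈ 230 kN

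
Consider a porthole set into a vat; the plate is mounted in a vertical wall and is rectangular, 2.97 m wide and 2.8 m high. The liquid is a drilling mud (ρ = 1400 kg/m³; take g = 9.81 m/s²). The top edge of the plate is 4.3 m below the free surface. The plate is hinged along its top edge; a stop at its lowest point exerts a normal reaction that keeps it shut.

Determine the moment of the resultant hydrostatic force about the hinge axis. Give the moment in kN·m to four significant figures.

M ≈ 986.0 kN·m

γ = ρg = 1400 × 9.81 / 1000 = 13.734 kN/m³.
The centroid lies 2.8/2 = 1.4 m below the top edge, so the centroid depth is h_c = 4.3 + 1.4 = 5.7 m.
A = 2.97 × 2.8 = 8.316 m².
Resultant F = γ·h_c·A = 13.734 × 5.7 × 8.316 = 651.008 kN.
I_c = b·h³/12 = 2.97 × 2.8³/12 = 5.43312 m⁴.
Centre of pressure: y_p = y_c + I_c/(y_c·A) = 5.7 + 5.43312/(5.7 × 8.316) = 5.7 + 0.11462 = 5.81462 m along the plane.
The resultant acts 1.4 + 0.11462 = 1.51462 m (along the plate) below the hinge at the top edge, so the moment about the hinge is M = F × 1.51462 = 651.008 × 1.51462 = 986.03 kN·m.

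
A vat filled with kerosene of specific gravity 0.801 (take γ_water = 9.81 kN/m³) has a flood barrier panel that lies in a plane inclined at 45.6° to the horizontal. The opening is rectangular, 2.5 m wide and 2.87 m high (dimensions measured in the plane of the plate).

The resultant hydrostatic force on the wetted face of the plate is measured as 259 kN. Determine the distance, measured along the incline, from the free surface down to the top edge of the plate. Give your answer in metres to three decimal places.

γ = 0.801 × 9.81 = 7.85781 kN/m³.
A = 2.5 × 2.87 = 7.175 m².
From F = γ·h_c·A, the centroid depth is h_c = 259/(7.85781 × 7.175) = 4.59384 m.
Let θ = 45.6° be the plate's angle to the horizontal; measure y along the incline from where the plane meets the free surface. Vertical depth h = y·sinθ with sinθ = 0.714473.
Along the incline, y_c = h_c/sinθ = 4.59384/0.714473 = 6.42969 m.
The centroid lies 2.87/2 = 1.435 m below the top edge, so the top edge sits at y_top = 6.42969 − 1.435 = 4.99469 m along the incline.

y_top ≈ 4.995 m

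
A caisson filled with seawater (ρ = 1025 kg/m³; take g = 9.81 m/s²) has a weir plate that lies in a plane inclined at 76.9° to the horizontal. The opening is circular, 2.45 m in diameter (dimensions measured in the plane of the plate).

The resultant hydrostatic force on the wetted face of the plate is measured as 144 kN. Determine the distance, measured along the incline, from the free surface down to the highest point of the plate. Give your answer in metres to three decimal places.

y_top ≈ 1.894 m

γ = ρg = 1025 × 9.81 / 1000 = 10.05525 kN/m³.
A = π(1.225)² = 4.71435 m².
From F = γ·h_c·A, the centroid depth is h_c = 144/(10.05525 × 4.71435) = 3.03772 m.
Let θ = 76.9° be the plate's angle to the horizontal; measure y along the incline from where the plane meets the free surface. Vertical depth h = y·sinθ with sinθ = 0.973976.
Along the incline, y_c = h_c/sinθ = 3.03772/0.973976 = 3.11889 m.
The centroid is at the centre, 1.225 m below the top of the plate, so the highest point sits at y_top = 3.11889 − 1.225 = 1.89389 m along the incline.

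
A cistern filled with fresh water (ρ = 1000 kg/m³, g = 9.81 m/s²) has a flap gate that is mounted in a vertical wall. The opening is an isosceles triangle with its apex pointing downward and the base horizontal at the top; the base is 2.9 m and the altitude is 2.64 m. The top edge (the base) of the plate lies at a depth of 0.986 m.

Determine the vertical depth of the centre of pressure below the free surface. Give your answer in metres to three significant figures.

h_p = 2.07 m

γ = ρg = 1000 × 9.81 = 9810 N/m³ = 9.81 kN/m³.
With the apex down, the centroid sits h/3 = 2.64/3 = 0.88 m below the base (the top edge), so the centroid depth is h_c = 0.986 + 0.88 = 1.866 m.
A = ½ × 2.9 × 2.64 = 3.828 m².
Resultant F = γ·h_c·A = 9.81 × 1.866 × 3.828 = 70.0733 kN.
I_c = b·h³/36 = 2.9 × 2.64³/36 = 1.4822 m⁴.
Centre of pressure: y_p = y_c + I_c/(y_c·A) = 1.866 + 1.4822/(1.866 × 3.828) = 1.866 + 0.207502 = 2.0735 m along the plane.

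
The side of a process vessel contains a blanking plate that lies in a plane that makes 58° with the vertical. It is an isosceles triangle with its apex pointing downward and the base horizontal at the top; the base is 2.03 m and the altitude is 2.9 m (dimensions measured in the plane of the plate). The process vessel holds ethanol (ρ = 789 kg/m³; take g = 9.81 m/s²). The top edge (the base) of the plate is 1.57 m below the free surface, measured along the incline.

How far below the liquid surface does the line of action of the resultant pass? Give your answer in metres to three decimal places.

γ = ρg = 789 × 9.81 / 1000 = 7.74009 kN/m³.
The plate makes 58° with the vertical, i.e. θ = 90° − 58° = 32° to the horizontal. Measuring y along the incline from the free-surface line, vertical depth h = y·sinθ with sinθ = 0.529919.
With the apex down, the centroid sits h/3 = 2.9/3 = 0.966667 m below the base (the top edge), so y_c = 1.57 + 0.966667 = 2.53667 m and h_c = 2.53667 × 0.529919 = 1.34423 m.
A = ½ × 2.03 × 2.9 = 2.9435 m².
Resultant F = γ·h_c·A = 7.74009 × 1.34423 × 2.9435 = 30.6255 kN.
I_c = b·h³/36 = 2.03 × 2.9³/36 = 1.37527 m⁴.
Centre of pressure: y_p = y_c + I_c/(y_c·A) = 2.53667 + 1.37527/(2.53667 × 2.9435) = 2.53667 + 0.184187 = 2.72086 m along the plane.
Vertically, h_p = y_p·sinθ = 2.72086 × 0.529919 = 1.44184 m.

h_p = 1.442 m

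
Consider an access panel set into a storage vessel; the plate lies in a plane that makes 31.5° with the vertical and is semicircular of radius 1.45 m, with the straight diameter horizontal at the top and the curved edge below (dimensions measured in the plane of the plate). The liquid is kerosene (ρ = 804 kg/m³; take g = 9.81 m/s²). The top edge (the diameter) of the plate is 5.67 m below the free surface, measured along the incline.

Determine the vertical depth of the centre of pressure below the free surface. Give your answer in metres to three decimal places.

γ = ρg = 804 × 9.81 / 1000 = 7.88724 kN/m³.
The plate makes 31.5° with the vertical, i.e. θ = 90° − 31.5° = 58.5° to the horizontal. Measuring y along the incline from the free-surface line, vertical depth h = y·sinθ with sinθ = 0.852640.
The centroid of a semicircle lies 4r/(3π) = 0.615399 m from the diameter, here below the top edge, so y_c = 5.67 + 0.615399 = 6.2854 m and h_c = 6.2854 × 0.852640 = 5.35918 m.
A = πr²/2 = π × 1.45²/2 = 3.3026 m².
Resultant F = γ·h_c·A = 7.88724 × 5.35918 × 3.3026 = 139.598 kN.
I_c = (π/8 − 8/(9π))·r⁴ = 0.109757 × 1.45⁴ = 0.485182 m⁴.
Centre of pressure: y_p = y_c + I_c/(y_c·A) = 6.2854 + 0.485182/(6.2854 × 3.3026) = 6.2854 + 0.0233731 = 6.30877 m along the plane.
Vertically, h_p = y_p·sinθ = 6.30877 × 0.852640 = 5.37911 m.

h_p = 5.379 m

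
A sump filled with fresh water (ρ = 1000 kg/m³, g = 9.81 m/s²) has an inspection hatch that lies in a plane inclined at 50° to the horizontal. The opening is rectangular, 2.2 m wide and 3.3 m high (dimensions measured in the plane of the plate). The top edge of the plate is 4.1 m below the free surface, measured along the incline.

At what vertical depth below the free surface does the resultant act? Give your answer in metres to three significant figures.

h_p = 4.53 m

γ = ρg = 1000 × 9.81 = 9810 N/m³ = 9.81 kN/m³.
Let θ = 50° be the plate's angle to the horizontal; measure y along the incline from where the plane meets the free surface. Vertical depth h = y·sinθ with sinθ = 0.766044.
The centroid lies 3.3/2 = 1.65 m below the top edge, so y_c = 4.1 + 1.65 = 5.75 m and h_c = 5.75 × 0.766044 = 4.40475 m.
A = 2.2 × 3.3 = 7.26 m².
Resultant F = γ·h_c·A = 9.81 × 4.40475 × 7.26 = 313.709 kN.
I_c = b·h³/12 = 2.2 × 3.3³/12 = 6.58845 m⁴.
Centre of pressure: y_p = y_c + I_c/(y_c·A) = 5.75 + 6.58845/(5.75 × 7.26) = 5.75 + 0.157826 = 5.90783 m along the plane.
Vertically, h_p = y_p·sinθ = 5.90783 × 0.766044 = 4.52566 m.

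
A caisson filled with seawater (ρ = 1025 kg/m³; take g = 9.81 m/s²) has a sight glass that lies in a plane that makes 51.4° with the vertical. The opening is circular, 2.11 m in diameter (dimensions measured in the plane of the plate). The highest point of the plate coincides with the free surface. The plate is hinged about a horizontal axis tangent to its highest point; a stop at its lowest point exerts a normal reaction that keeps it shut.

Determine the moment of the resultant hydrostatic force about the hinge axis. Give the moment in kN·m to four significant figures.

γ = ρg = 1025 × 9.81 / 1000 = 10.05525 kN/m³.
The plate makes 51.4° with the vertical, i.e. θ = 90° − 51.4° = 38.6° to the horizontal. Measuring y along the incline from the free-surface line, vertical depth h = y·sinθ with sinθ = 0.623880.
The centroid is at the centre, 1.055 m below the top of the plate, so y_c = 1.055 m and h_c = 1.055 × 0.623880 = 0.658193 m.
A = π(1.055)² = 3.49667 m².
Resultant F = γ·h_c·A = 10.05525 × 0.658193 × 3.49667 = 23.142 kN.
I_c = πr⁴/4 = π × 1.055⁴/4 = 0.972971 m⁴.
Centre of pressure: y_p = y_c + I_c/(y_c·A) = 1.055 + 0.972971/(1.055 × 3.49667) = 1.055 + 0.26375 = 1.31875 m along the plane.
The resultant acts 1.055 + 0.26375 = 1.31875 m (along the plate) below the hinge at the top edge, so the moment about the hinge is M = F × 1.31875 = 23.142 × 1.31875 = 30.5185 kN·m.

M ≈ 30.52 kN·m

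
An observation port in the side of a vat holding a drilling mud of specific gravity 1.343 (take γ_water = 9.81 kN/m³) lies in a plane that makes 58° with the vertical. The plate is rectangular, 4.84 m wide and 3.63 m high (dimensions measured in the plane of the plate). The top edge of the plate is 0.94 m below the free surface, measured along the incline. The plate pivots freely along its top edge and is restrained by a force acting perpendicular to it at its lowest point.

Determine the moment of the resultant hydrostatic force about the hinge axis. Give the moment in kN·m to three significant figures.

γ = 1.343 × 9.81 = 13.17483 kN/m³.
The plate makes 58° with the vertical, i.e. θ = 90° − 58° = 32° to the horizontal. Measuring y along the incline from the free-surface line, vertical depth h = y·sinθ with sinθ = 0.529919.
The centroid lies 3.63/2 = 1.815 m below the top edge, so y_c = 0.94 + 1.815 = 2.755 m and h_c = 2.755 × 0.529919 = 1.45993 m.
A = 4.84 × 3.63 = 17.5692 m².
Resultant F = γ·h_c·A = 13.17483 × 1.45993 × 17.5692 = 337.932 kN.
I_c = b·h³/12 = 4.84 × 3.63³/12 = 19.2923 m⁴.
Centre of pressure: y_p = y_c + I_c/(y_c·A) = 2.755 + 19.2923/(2.755 × 17.5692) = 2.755 + 0.398575 = 3.15358 m along the plane.
The resultant acts 1.815 + 0.398575 = 2.21358 m (along the plate) below the hinge at the top edge, so the moment about the hinge is M = F × 2.21358 = 337.932 × 2.21358 = 748.04 kN·m.

M ≈ 748 kN·m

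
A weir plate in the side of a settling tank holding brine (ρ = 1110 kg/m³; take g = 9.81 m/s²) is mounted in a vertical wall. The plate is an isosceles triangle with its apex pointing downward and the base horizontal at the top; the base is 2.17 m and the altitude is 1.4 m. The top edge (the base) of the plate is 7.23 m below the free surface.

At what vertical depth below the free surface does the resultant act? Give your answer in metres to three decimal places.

h_p = 7.711 m

γ = ρg = 1110 × 9.81 / 1000 = 10.8891 kN/m³.
With the apex down, the centroid sits h/3 = 1.4/3 = 0.466667 m below the base (the top edge), so the centroid depth is h_c = 7.23 + 0.466667 = 7.69667 m.
A = ½ × 2.17 × 1.4 = 1.519 m².
Resultant F = γ·h_c·A = 10.8891 × 7.69667 × 1.519 = 127.307 kN.
I_c = b·h³/36 = 2.17 × 1.4³/36 = 0.165402 m⁴.
Centre of pressure: y_p = y_c + I_c/(y_c·A) = 7.69667 + 0.165402/(7.69667 × 1.519) = 7.69667 + 0.0141475 = 7.71082 m along the plane.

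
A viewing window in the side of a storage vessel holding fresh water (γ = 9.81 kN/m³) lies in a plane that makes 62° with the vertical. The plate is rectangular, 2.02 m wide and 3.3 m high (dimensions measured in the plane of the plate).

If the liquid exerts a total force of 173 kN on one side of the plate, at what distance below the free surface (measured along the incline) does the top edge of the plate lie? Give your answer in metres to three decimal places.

γ = 9.81 kN/m³.
A = 2.02 × 3.3 = 6.666 m².
From F = γ·h_c·A, the centroid depth is h_c = 173/(9.81 × 6.666) = 2.64552 m.
The plate makes 62° with the vertical, i.e. θ = 90° − 62° = 28° to the horizontal. Measuring y along the incline from the free-surface line, vertical depth h = y·sinθ with sinθ = 0.469472.
Along the incline, y_c = h_c/sinθ = 2.64552/0.469472 = 5.6351 m.
The centroid lies 3.3/2 = 1.65 m below the top edge, so the top edge sits at y_top = 5.6351 − 1.65 = 3.9851 m along the incline.

y_top ≈ 3.985 m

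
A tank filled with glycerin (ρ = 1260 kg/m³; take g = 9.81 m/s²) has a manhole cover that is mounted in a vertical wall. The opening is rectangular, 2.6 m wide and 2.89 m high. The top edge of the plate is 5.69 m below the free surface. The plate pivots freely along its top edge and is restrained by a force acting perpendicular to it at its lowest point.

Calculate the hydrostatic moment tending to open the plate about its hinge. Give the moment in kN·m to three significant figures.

M ≈ 1020 kN·m

γ = ρg = 1260 × 9.81 / 1000 = 12.3606 kN/m³.
The centroid lies 2.89/2 = 1.445 m below the top edge, so the centroid depth is h_c = 5.69 + 1.445 = 7.135 m.
A = 2.6 × 2.89 = 7.514 m².
Resultant F = γ·h_c·A = 12.3606 × 7.135 × 7.514 = 662.681 kN.
I_c = b·h³/12 = 2.6 × 2.89³/12 = 5.22981 m⁴.
Centre of pressure: y_p = y_c + I_c/(y_c·A) = 7.135 + 5.22981/(7.135 × 7.514) = 7.135 + 0.0975485 = 7.23255 m along the plane.
The resultant acts 1.445 + 0.0975485 = 1.54255 m (along the plate) below the hinge at the top edge, so the moment about the hinge is M = F × 1.54255 = 662.681 × 1.54255 = 1022.22 kN·m.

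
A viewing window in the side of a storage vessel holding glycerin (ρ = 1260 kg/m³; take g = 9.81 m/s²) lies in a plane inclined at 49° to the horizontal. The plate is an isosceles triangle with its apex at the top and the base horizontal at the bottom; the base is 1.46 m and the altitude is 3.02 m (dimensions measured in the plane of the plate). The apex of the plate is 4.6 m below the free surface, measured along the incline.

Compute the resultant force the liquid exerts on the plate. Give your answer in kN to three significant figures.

F ≈ 136 kN

γ = ρg = 1260 × 9.81 / 1000 = 12.3606 kN/m³.
Let θ = 49° be the plate's angle to the horizontal; measure y along the incline from where the plane meets the free surface. Vertical depth h = y·sinθ with sinθ = 0.754710.
With the apex up, the centroid sits 2h/3 = 2 × 3.02/3 = 2.01333 m below the apex, so y_c = 4.6 + 2.01333 = 6.61333 m and h_c = 6.61333 × 0.754710 = 4.99115 m.
A = ½ × 1.46 × 3.02 = 2.2046 m².
Resultant F = γ·h_c·A = 12.3606 × 4.99115 × 2.2046 = 136.01 kN.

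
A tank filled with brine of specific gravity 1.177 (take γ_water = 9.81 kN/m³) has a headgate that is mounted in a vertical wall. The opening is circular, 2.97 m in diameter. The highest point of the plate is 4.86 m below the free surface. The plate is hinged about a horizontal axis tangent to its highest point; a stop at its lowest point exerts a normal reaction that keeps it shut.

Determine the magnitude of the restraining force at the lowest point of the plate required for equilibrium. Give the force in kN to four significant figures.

P ≈ 268.6 kN

γ = 1.177 × 9.81 = 11.54637 kN/m³.
The centroid is at the centre, 1.485 m below the top of the plate, so the centroid depth is h_c = 4.86 + 1.485 = 6.345 m.
A = π(1.485)² = 6.92792 m².
Resultant F = γ·h_c·A = 11.54637 × 6.345 × 6.92792 = 507.551 kN.
I_c = πr⁴/4 = π × 1.485⁴/4 = 3.8194 m⁴.
Centre of pressure: y_p = y_c + I_c/(y_c·A) = 6.345 + 3.8194/(6.345 × 6.92792) = 6.345 + 0.0868882 = 6.43189 m along the plane.
The resultant acts 1.485 + 0.0868882 = 1.57189 m (along the plate) below the hinge at the top edge, so the moment about the hinge is M = F × 1.57189 = 507.551 × 1.57189 = 797.814 kN·m.
A normal force at the bottom, 2.97 m from the hinge, must supply this moment: P = 797.814/2.97 = 268.624 kN.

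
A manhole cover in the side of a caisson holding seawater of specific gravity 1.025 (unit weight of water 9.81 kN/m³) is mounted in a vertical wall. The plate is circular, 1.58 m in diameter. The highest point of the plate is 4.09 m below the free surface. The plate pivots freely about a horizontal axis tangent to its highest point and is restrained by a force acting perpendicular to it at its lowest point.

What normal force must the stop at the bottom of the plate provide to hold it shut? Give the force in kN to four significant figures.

γ = 1.025 × 9.81 = 10.05525 kN/m³.
The centroid is at the centre, 0.79 m below the top of the plate, so the centroid depth is h_c = 4.09 + 0.79 = 4.88 m.
A = π(0.79)² = 1.96067 m².
Resultant F = γ·h_c·A = 10.05525 × 4.88 × 1.96067 = 96.2093 kN.
I_c = πr⁴/4 = π × 0.79⁴/4 = 0.305913 m⁴.
Centre of pressure: y_p = y_c + I_c/(y_c·A) = 4.88 + 0.305913/(4.88 × 1.96067) = 4.88 + 0.0319723 = 4.91197 m along the plane.
The resultant acts 0.79 + 0.0319723 = 0.821972 m (along the plate) below the hinge at the top edge, so the moment about the hinge is M = F × 0.821972 = 96.2093 × 0.821972 = 79.0814 kN·m.
A normal force at the bottom, 1.58 m from the hinge, must supply this moment: P = 79.0814/1.58 = 50.0515 kN.

P ≈ 50.05 kN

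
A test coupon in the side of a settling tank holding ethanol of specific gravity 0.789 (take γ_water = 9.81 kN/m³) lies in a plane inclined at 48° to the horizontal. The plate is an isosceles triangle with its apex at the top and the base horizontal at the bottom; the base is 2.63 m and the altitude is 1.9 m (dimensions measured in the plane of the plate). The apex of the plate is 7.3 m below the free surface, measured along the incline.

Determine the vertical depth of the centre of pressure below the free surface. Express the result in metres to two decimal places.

h_p = 6.38 m

γ = 0.789 × 9.81 = 7.74009 kN/m³.
Let θ = 48° be the plate's angle to the horizontal; measure y along the incline from where the plane meets the free surface. Vertical depth h = y·sinθ with sinθ = 0.743145.
With the apex up, the centroid sits 2h/3 = 2 × 1.9/3 = 1.26667 m below the apex, so y_c = 7.3 + 1.26667 = 8.56667 m and h_c = 8.56667 × 0.743145 = 6.36628 m.
A = ½ × 2.63 × 1.9 = 2.4985 m².
Resultant F = γ·h_c·A = 7.74009 × 6.36628 × 2.4985 = 123.115 kN.
I_c = b·h³/36 = 2.63 × 1.9³/36 = 0.501088 m⁴.
Centre of pressure: y_p = y_c + I_c/(y_c·A) = 8.56667 + 0.501088/(8.56667 × 2.4985) = 8.56667 + 0.0234111 = 8.59008 m along the plane.
Vertically, h_p = y_p·sinθ = 8.59008 × 0.743145 = 6.38368 m.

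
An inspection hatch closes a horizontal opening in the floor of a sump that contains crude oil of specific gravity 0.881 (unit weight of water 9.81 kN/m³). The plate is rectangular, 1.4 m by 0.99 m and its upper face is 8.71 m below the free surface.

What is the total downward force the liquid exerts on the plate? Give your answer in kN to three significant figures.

F ≈ 104 kN

γ = 0.881 × 9.81 = 8.64261 kN/m³.
The plate is horizontal, so pressure is uniform at p = γ·h = 8.64261 × 8.71 = 75.2771 kN/m².
A = 1.4 × 0.99 = 1.386 m².
F = p·A = 75.2771 × 1.386 = 104.334 kN.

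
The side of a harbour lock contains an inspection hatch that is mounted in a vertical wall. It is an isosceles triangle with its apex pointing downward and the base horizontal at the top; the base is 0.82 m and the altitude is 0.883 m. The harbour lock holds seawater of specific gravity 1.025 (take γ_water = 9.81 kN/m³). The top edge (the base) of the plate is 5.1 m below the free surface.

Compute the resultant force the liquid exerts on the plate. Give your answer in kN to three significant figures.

F ≈ 19.6 kN

γ = 1.025 × 9.81 = 10.05525 kN/m³.
With the apex down, the centroid sits h/3 = 0.883/3 = 0.294333 m below the base (the top edge), so the centroid depth is h_c = 5.1 + 0.294333 = 5.39433 m.
A = ½ × 0.82 × 0.883 = 0.36203 m².
Resultant F = γ·h_c·A = 10.05525 × 5.39433 × 0.36203 = 19.637 kN.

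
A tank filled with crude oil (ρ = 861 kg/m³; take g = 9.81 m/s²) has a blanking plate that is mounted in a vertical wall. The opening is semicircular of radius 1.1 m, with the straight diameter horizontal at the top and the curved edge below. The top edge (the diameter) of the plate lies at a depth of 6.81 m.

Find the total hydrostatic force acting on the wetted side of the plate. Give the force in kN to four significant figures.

F ≈ 116.8 kN

γ = ρg = 861 × 9.81 / 1000 = 8.44641 kN/m³.
The centroid of a semicircle lies 4r/(3π) = 0.466854 m from the diameter, here below the top edge, so the centroid depth is h_c = 6.81 + 0.466854 = 7.27685 m.
A = πr²/2 = π × 1.1²/2 = 1.90066 m².
Resultant F = γ·h_c·A = 8.44641 × 7.27685 × 1.90066 = 116.821 kN.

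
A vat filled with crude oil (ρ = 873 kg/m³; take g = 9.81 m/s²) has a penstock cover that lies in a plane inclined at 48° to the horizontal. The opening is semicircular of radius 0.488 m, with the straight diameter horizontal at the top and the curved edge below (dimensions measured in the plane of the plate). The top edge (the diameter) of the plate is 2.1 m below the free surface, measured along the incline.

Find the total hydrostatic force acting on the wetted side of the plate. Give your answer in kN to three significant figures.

F ≈ 5.49 kN

γ = ρg = 873 × 9.81 / 1000 = 8.56413 kN/m³.
Let θ = 48° be the plate's angle to the horizontal; measure y along the incline from where the plane meets the free surface. Vertical depth h = y·sinθ with sinθ = 0.743145.
The centroid of a semicircle lies 4r/(3π) = 0.207114 m from the diameter, here below the top edge, so y_c = 2.1 + 0.207114 = 2.30711 m and h_c = 2.30711 × 0.743145 = 1.71452 m.
A = πr²/2 = π × 0.488²/2 = 0.374076 m².
Resultant F = γ·h_c·A = 8.56413 × 1.71452 × 0.374076 = 5.4927 kN.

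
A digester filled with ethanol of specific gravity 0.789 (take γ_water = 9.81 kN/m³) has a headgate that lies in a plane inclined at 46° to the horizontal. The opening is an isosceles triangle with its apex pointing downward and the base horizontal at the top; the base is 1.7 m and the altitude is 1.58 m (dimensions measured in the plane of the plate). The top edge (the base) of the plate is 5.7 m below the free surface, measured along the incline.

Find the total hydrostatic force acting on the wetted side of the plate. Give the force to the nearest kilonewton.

F ≈ 47 kN

γ = 0.789 × 9.81 = 7.74009 kN/m³.
Let θ = 46° be the plate's angle to the horizontal; measure y along the incline from where the plane meets the free surface. Vertical depth h = y·sinθ with sinθ = 0.719340.
With the apex down, the centroid sits h/3 = 1.58/3 = 0.526667 m below the base (the top edge), so y_c = 5.7 + 0.526667 = 6.22667 m and h_c = 6.22667 × 0.719340 = 4.47909 m.
A = ½ × 1.7 × 1.58 = 1.343 m².
Resultant F = γ·h_c·A = 7.74009 × 4.47909 × 1.343 = 46.5599 kN.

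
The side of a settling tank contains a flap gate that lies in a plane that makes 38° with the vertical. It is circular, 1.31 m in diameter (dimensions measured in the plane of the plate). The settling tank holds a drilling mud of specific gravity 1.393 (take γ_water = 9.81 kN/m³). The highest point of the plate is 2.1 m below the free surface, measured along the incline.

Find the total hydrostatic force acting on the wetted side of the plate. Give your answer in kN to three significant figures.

γ = 1.393 × 9.81 = 13.66533 kN/m³.
The plate makes 38° with the vertical, i.e. θ = 90° − 38° = 52° to the horizontal. Measuring y along the incline from the free-surface line, vertical depth h = y·sinθ with sinθ = 0.788011.
The centroid is at the centre, 0.655 m below the top of the plate, so y_c = 2.1 + 0.655 = 2.755 m and h_c = 2.755 × 0.788011 = 2.17097 m.
A = π(0.655)² = 1.34782 m².
Resultant F = γ·h_c·A = 13.66533 × 2.17097 × 1.34782 = 39.9858 kN.

F ≈ 40.0 kN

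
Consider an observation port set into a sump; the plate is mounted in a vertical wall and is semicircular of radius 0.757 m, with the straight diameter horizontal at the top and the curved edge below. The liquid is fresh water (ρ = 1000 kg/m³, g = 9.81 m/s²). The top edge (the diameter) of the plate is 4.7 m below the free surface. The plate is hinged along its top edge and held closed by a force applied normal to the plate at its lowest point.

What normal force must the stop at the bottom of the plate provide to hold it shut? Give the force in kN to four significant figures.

P ≈ 19.29 kN

γ = ρg = 1000 × 9.81 = 9810 N/m³ = 9.81 kN/m³.
The centroid of a semicircle lies 4r/(3π) = 0.321281 m from the diameter, here below the top edge, so the centroid depth is h_c = 4.7 + 0.321281 = 5.02128 m.
A = πr²/2 = π × 0.757²/2 = 0.900143 m².
Resultant F = γ·h_c·A = 9.81 × 5.02128 × 0.900143 = 44.3399 kN.
I_c = (π/8 − 8/(9π))·r⁴ = 0.109757 × 0.757⁴ = 0.0360426 m⁴.
Centre of pressure: y_p = y_c + I_c/(y_c·A) = 5.02128 + 0.0360426/(5.02128 × 0.900143) = 5.02128 + 0.00797426 = 5.02925 m along the plane.
The resultant acts 0.321281 + 0.00797426 = 0.329255 m (along the plate) below the hinge at the top edge, so the moment about the hinge is M = F × 0.329255 = 44.3399 × 0.329255 = 14.5991 kN·m.
A normal force at the bottom, 0.757 m from the hinge, must supply this moment: P = 14.5991/0.757 = 19.2855 kN.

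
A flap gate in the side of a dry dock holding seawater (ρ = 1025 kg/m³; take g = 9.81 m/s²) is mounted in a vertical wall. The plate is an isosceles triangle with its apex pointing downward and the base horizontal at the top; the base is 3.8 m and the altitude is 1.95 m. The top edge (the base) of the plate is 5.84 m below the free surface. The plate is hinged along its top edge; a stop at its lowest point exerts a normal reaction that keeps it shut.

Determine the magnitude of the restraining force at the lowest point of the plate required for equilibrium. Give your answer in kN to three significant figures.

γ = ρg = 1025 × 9.81 / 1000 = 10.05525 kN/m³.
With the apex down, the centroid sits h/3 = 1.95/3 = 0.65 m below the base (the top edge), so the centroid depth is h_c = 5.84 + 0.65 = 6.49 m.
A = ½ × 3.8 × 1.95 = 3.705 m².
Resultant F = γ·h_c·A = 10.05525 × 6.49 × 3.705 = 241.783 kN.
I_c = b·h³/36 = 3.8 × 1.95³/36 = 0.782681 m⁴.
Centre of pressure: y_p = y_c + I_c/(y_c·A) = 6.49 + 0.782681/(6.49 × 3.705) = 6.49 + 0.0325501 = 6.52255 m along the plane.
The resultant acts 0.65 + 0.0325501 = 0.68255 m (along the plate) below the hinge at the top edge, so the moment about the hinge is M = F × 0.68255 = 241.783 × 0.68255 = 165.029 kN·m.
A normal force at the bottom, 1.95 m from the hinge, must supply this moment: P = 165.029/1.95 = 84.6303 kN.

P ≈ 84.6 kN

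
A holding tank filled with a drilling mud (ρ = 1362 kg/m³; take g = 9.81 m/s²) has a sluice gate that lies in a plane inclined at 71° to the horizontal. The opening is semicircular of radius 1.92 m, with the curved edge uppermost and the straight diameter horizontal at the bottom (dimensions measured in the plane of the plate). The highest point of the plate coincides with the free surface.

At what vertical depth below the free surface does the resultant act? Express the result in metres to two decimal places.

γ = ρg = 1362 × 9.81 / 1000 = 13.36122 kN/m³.
Let θ = 71° be the plate's angle to the horizontal; measure y along the incline from where the plane meets the free surface. Vertical depth h = y·sinθ with sinθ = 0.945519.
The centroid lies 4r/(3π) = 0.814873 m above the diameter, so r − 4r/(3π) = 1.92 − 0.814873 = 1.10513 m below the topmost point, so y_c = 1.10513 m and h_c = 1.10513 × 0.945519 = 1.04492 m.
A = πr²/2 = π × 1.92²/2 = 5.79058 m².
Resultant F = γ·h_c·A = 13.36122 × 1.04492 × 5.79058 = 80.8446 kN.
I_c = (π/8 − 8/(9π))·r⁴ = 0.109757 × 1.92⁴ = 1.49155 m⁴.
Centre of pressure: y_p = y_c + I_c/(y_c·A) = 1.10513 + 1.49155/(1.10513 × 5.79058) = 1.10513 + 0.233079 = 1.33821 m along the plane.
Vertically, h_p = y_p·sinθ = 1.33821 × 0.945519 = 1.2653 m.

h_p = 1.27 m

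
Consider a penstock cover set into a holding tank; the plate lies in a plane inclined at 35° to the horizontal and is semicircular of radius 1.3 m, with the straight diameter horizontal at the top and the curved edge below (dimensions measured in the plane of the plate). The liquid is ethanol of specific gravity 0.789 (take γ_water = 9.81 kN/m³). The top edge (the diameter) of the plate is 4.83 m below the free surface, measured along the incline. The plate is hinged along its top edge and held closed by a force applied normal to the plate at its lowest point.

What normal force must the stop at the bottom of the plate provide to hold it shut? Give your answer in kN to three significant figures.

γ = 0.789 × 9.81 = 7.74009 kN/m³.
Let θ = 35° be the plate's angle to the horizontal; measure y along the incline from where the plane meets the free surface. Vertical depth h = y·sinθ with sinθ = 0.573576.
The centroid of a semicircle lies 4r/(3π) = 0.551737 m from the diameter, here below the top edge, so y_c = 4.83 + 0.551737 = 5.38174 m and h_c = 5.38174 × 0.573576 = 3.08684 m.
A = πr²/2 = π × 1.3²/2 = 2.65465 m².
Resultant F = γ·h_c·A = 7.74009 × 3.08684 × 2.65465 = 63.426 kN.
I_c = (π/8 − 8/(9π))·r⁴ = 0.109757 × 1.3⁴ = 0.313477 m⁴.
Centre of pressure: y_p = y_c + I_c/(y_c·A) = 5.38174 + 0.313477/(5.38174 × 2.65465) = 5.38174 + 0.021942 = 5.40368 m along the plane.
The resultant acts 0.551737 + 0.021942 = 0.573679 m (along the plate) below the hinge at the top edge, so the moment about the hinge is M = F × 0.573679 = 63.426 × 0.573679 = 36.3862 kN·m.
A normal force at the bottom, 1.3 m from the hinge, must supply this moment: P = 36.3862/1.3 = 27.9894 kN.

P ≈ 28.0 kN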